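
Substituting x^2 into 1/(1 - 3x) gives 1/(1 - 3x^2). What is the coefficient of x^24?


The coefficient of x^(2m) in 1/(1 - 3x^2) is 3^m.
With n = 24 = 2*12, the coefficient is 3^12 = 531441.

531441


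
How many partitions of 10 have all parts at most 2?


Using the generating function (1-x)^(-1)(1-x^2)^(-1),
the coefficient of x^10 counts these restricted partitions.
Result = 6

6


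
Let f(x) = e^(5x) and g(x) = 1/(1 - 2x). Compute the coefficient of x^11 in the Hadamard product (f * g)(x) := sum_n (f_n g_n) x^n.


Expanding: f_k = 5^k/k! (from e^(5x)) and g_k = 2^k (from 1/(1 - 2x)). So the Hadamard coefficient (f * g)_k = 5^k 2^k / k! = (10)^k / k!.
For k = 11: 10^11/11! = 100000000000/39916800 = 15625000/6237.

15625000/6237


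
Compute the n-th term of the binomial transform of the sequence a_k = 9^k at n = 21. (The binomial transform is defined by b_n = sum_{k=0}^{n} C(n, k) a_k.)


With a_k = 9^k, b_n = sum_{k=0}^{n} C(n, k) 9^k = (1 + 9)^n by the binomial theorem.
For n = 21: (1 + 9)^21 = 10^21 = 1000000000000000000000.

1000000000000000000000


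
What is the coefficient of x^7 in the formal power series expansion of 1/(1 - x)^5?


The negative binomial / multiset identity is
1/(1 - x)^r = sum_{k>=0} C(k + r - 1, r - 1) x^k.
Here r = 5 and k = 7, so the coefficient is
C(7 + 4, 4) = C(11, 4)
= 330

330


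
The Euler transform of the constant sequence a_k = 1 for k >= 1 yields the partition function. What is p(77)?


The Euler transform converts the sequence a_k = 1 into the number of integer partitions.
Using the recurrence or dynamic programming:
p(77) = 10619863

10619863


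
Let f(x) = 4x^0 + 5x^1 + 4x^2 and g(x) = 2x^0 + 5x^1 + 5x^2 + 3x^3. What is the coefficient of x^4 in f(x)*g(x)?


Cauchy product at x^4:
5*3 + 4*5
= 35

35


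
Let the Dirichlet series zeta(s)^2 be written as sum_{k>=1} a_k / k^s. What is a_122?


The Dirichlet convolution of the constant function 1 with itself gives (1 * 1)(k) = sum_{d | k} 1 = d(k), the number of positive divisors of k.
Since zeta(s) = sum_{k>=1} 1/k^s, we have zeta(s)^2 = sum_{k>=1} d(k)/k^s, so a_k = d(k).
For k = 122: the divisors are 1, 2, 61, 122.
Count = 4.

4


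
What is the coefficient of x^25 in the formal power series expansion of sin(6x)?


The Maclaurin series is sin(t) = sum_{k>=0} (-1)^k t^(2k+1) / (2k+1)!, so substituting t = 6x, only odd powers of x are nonzero, with coefficient of x^(2k+1) equal to (-1)^k 6^(2k+1) / (2k+1)!.
Write 25 = 2*12 + 1, giving the coefficient (-1)^12 * 6^25 / 25! = 28430288029929701376/15511210043330985984000000 = 114791256/62628675484375.

114791256/62628675484375


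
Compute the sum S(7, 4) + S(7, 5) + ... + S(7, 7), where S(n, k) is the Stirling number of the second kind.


By definition, S(n, k) counts partitions of an n-set into exactly k nonempty blocks.
Computing row n = 7 for k = 4..7:
S(7, k): 350, 140, 21, 1
Sum = 512.

512


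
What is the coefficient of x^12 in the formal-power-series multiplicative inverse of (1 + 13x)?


The inverse is 1/(1 + 13x). Apply the geometric identity 1/(1 - y) = sum_{k>=0} y^k with y = -13x:
1/(1 + 13x) = sum_{k>=0} (-13)^k x^k.
So the coefficient of x^12 is (-13)^12 = 23298085122481.

23298085122481


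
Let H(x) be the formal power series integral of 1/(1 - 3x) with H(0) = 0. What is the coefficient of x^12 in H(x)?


1/(1 - 3x) = sum_{k>=0} 3^k x^k. Integrating termwise with H(0) = 0:
H(x) = sum_{k>=0} 3^k x^(k+1) / (k+1) = sum_{m>=1} 3^(m-1) x^m / m.
For m = 12: 3^11/12 = 177147/12 = 59049/4.

59049/4


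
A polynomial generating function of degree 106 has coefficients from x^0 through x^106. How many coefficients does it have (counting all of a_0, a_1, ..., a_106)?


A polynomial of degree 106 takes the form a_0 + a_1 x + ... + a_106 x^106.
The number of coefficients is 106 + 1 = 107.

107


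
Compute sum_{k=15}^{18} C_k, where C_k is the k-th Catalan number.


C_15 through C_18: 9694845, 35357670, 129644790, 477638700
Sum = 9694845 + 35357670 + 129644790 + 477638700
= 652336005

652336005


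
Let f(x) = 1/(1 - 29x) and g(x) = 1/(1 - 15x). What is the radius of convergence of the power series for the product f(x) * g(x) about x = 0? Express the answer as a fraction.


The radius of 1/(1 - 29x) is 1/29 (nearest singularity at x = 1/29), and the radius of 1/(1 - 15x) is 1/15.
The product f(x)*g(x) = 1/((1 - 29x)(1 - 15x)) has singularities at both 1/29 and 1/15, so its radius of convergence is the distance to the nearest one:
min(1/29, 1/15) = 1/29.

1/29


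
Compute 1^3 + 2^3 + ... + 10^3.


This power sum has a closed form given by Faulhaber's formula
sum_{k=1}^{m} k^p = (1 / (p + 1)) * sum_{j=0}^{p} C(p + 1, j) B_j m^(p + 1 - j),
but for small m direct computation is fastest:
1 + 8 + 27 + 64 + 125 + 216 + 343 + 512 + 729 + 1000 = 3025.

3025


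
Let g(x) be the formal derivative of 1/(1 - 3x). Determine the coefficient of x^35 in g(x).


Differentiate termwise: d/dx sum_{k>=0} 3^k x^k = sum_{k>=1} k 3^k x^(k-1) = sum_{j>=0} (j+1) 3^(j+1) x^j.
Equivalently, d/dx [1/(1 - 3x)] = 3/(1 - 3x)^2.
For j = 35: 36 * 3^36 = 36 * 150094635296999121 = 5403406870691968356.

5403406870691968356


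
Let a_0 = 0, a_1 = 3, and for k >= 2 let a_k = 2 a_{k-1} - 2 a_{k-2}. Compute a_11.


Iterating the recurrence forward:
a_0 = 0
a_1 = 3
a_2 = 2*3 - 2*0 = 6
a_3 = 2*6 - 2*3 = 6
a_4 = 2*6 - 2*6 = 0
a_5 = 2*0 - 2*6 = -12
a_6 = 2*-12 - 2*0 = -24
a_7 = 2*-24 - 2*-12 = -24
a_8 = 2*-24 - 2*-24 = 0
a_9 = 2*0 - 2*-24 = 48
a_10 = 2*48 - 2*0 = 96
a_11 = 2*96 - 2*48 = 96
So a_11 = 96.

96


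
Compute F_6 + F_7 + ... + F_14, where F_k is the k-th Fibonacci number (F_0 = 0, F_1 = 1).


Use the identity sum_{k=0}^{N} F_k = F_{N+2} - 1 (which follows from F_{k+2} - F_{k+1} = F_k). Then
sum_{k=6}^{14} F_k = (F_{16} - 1) - (F_{7} - 1) = F_{16} - F_{7}.
Computing: F_{16} = 987, F_{7} = 13, so
Sum = 987 - 13 = 974.

974


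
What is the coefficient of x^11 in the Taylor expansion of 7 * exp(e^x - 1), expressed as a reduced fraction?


exp(e^x - 1) = sum_{k>=0} Bell_k x^k / k!, where Bell_k is the k-th Bell number.
So the coefficient of x^11 is 7 * Bell_11 / 11!.
Computing: Bell_11 = 678570 and 11! = 39916800, giving
7 * 678570/39916800 = 22619/190080.

22619/190080


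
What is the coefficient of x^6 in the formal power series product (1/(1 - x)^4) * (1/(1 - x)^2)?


Combine the factors: (1/(1 - x)^4) * (1/(1 - x)^2) = 1/(1 - x)^6.
Then use 1/(1 - x)^r = sum_{k>=0} C(k + r - 1, r - 1) x^k with r = 6 and k = 6:
C(11, 5) = 462.

462


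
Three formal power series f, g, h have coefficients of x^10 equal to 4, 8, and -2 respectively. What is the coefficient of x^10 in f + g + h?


Series addition is componentwise:
4 + 8 + -2
= 10

10


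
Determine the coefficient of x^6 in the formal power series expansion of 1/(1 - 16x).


The geometric series identity gives 1/(1 - c x) = sum_{k>=0} c^k x^k, so the coefficient of x^k is c^k.
Here c = 16 and k = 6.
Computing: 16^6 = 16777216

16777216


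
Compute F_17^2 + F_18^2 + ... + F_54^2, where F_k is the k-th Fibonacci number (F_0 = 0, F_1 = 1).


There is a standard identity sum_{k=0}^{N} F_k^2 = F_N * F_{N+1} (proved inductively from the telescoping relation F_k^2 = F_k F_{k+1} - F_{k-1} F_k). Then
sum_{k=17}^{54} F_k^2 = F_54 F_55 - F_16 F_17.
Computing: F_54 = 86267571272, F_55 = 139583862445, F_16 = 987, F_17 = 1597.
Sum = 86267571272 * 139583862445 - 987 * 1597 = 12041560801895080103801.

12041560801895080103801


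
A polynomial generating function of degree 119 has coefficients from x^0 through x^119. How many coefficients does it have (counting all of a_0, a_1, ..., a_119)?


A polynomial of degree 119 takes the form a_0 + a_1 x + ... + a_119 x^119.
The number of coefficients is 119 + 1 = 120.

120


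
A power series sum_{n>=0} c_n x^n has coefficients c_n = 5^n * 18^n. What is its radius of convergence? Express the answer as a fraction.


By the root test (Cauchy-Hadamard), the radius is R = 1 / limsup_n |c_n|^(1/n).
Here |c_n|^(1/n) = (5^n * 18^n)^(1/n) = 5 * 18 = 90 for all n.
So R = 1/90 = 1/90.

1/90


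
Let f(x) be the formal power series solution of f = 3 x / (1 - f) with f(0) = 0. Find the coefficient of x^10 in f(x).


Apply Lagrange inversion: f = 3 x * phi(f) with phi(t) = 1/(1 - t), so
[x^n] f = 3^n * (1/n) [t^(n-1)] phi(t)^n = 3^n * (1/n) [t^(n-1)] (1 - t)^(-n) = 3^n * (1/n) C(2n - 2, n - 1) = 3^n * C_{n-1}.
For n = 10: C_9 = C(18, 9) / 10 = 48620/10 = 4862.
With the 3^10 = 59049 factor, the coefficient is 59049 * 4862 = 287096238.

287096238


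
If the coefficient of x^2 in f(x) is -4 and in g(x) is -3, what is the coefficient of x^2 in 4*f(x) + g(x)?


Scalar multiplication scales coefficients: 4 * -4 = -16.
Then add the g coefficient: -16 + -3
= -19

-19


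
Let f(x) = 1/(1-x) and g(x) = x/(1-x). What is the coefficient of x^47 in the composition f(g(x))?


First simplify the composition: f(g(x)) = 1/(1 - x/(1-x)) = (1-x)/((1-x) - x) = (1-x)/(1-2x).
Now extract the coefficient. Write (1-x)/(1-2x) = 1/(1-2x) - x/(1-2x).
The coefficient of x^n in 1/(1-2x) is 2^n, and in x/(1-2x) is 2^(n-1) (for n >= 1).
So the coefficient of x^47 is 2^47 - 2^46 = 140737488355328 - 70368744177664 = 70368744177664.

70368744177664


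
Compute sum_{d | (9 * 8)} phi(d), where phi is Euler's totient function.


First, 9 * 8 = 72. One classical identity is sum_{d | n} phi(d) = n (each k in [1, n] has a unique gcd with n, and among the k's with gcd(k, n) = n/d there are phi(d) of them). So the sum equals 72. We also verify directly:
Divisors of 72: 1, 2, 3, 4, 6, 8, 9, 12, 18, 24, 36, 72.
phi values: 1, 1, 2, 2, 2, 4, 6, 4, 6, 8, 12, 24.
Sum = 72.

72


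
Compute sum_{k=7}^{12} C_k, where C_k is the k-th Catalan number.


C_7 through C_12: 429, 1430, 4862, 16796, 58786, 208012
Sum = 429 + 1430 + 4862 + 16796 + 58786 + 208012
= 290315

290315


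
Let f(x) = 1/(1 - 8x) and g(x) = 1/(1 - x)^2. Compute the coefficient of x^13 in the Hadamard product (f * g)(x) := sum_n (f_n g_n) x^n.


f has coefficients f_k = 8^k. For g = 1/(1 - x)^2 the coefficient is g_k = C(k + 1, 1) = k + 1. The Hadamard coefficient is (f * g)_k = 8^k * (k + 1).
For k = 13: 8^13 * 14 = 549755813888 * 14 = 7696581394432.

7696581394432


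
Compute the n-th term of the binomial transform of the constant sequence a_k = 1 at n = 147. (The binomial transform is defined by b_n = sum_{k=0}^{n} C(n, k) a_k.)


With a_k = 1 for all k, b_n = sum_{k=0}^{n} C(n, k) = 2^n by the binomial theorem.
For n = 147: 2^147 = 178405961588244985132285746181186892047843328.

178405961588244985132285746181186892047843328


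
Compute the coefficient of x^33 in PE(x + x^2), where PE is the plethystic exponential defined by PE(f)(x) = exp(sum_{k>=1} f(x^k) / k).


With f(x) = x + x^2, the exponent is sum_{k>=1} (x^k + x^(2k)) / k = -ln(1 - x) - ln(1 - x^2). Exponentiating:
PE(x + x^2) = 1 / ((1 - x)(1 - x^2)).
This is the generating function for partitions of n into parts of size 1 or 2. The number of 2's can be any j in 0..16, and the rest are 1's, so
[x^33] = floor(33/2) + 1 = 17.

17


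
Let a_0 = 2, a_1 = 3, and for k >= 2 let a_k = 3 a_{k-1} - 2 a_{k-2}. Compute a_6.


Iterating the recurrence forward:
a_0 = 2
a_1 = 3
a_2 = 3*3 - 2*2 = 5
a_3 = 3*5 - 2*3 = 9
a_4 = 3*9 - 2*5 = 17
a_5 = 3*17 - 2*9 = 33
a_6 = 3*33 - 2*17 = 65
So a_6 = 65.

65


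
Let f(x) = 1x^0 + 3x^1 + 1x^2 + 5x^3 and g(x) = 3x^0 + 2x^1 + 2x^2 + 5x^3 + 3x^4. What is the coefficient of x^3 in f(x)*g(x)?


Cauchy product at x^3:
1*5 + 3*2 + 1*2 + 5*3
= 28

28


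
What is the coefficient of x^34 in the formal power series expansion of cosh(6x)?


The Maclaurin series is cosh(t) = sum_{m>=0} t^(2m) / (2m)!, so substituting t = 6x, only even powers of x are nonzero, with coefficient of x^(2m) equal to 6^(2m) / (2m)!.
For x^34 the coefficient is 6^34/34! = 286511799958070431838109696/295232799039604140847618609643520000000 = 4649045868/4790556007375654140625.

4649045868/4790556007375654140625


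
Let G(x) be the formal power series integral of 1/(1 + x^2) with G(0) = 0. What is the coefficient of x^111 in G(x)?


1/(1 + x^2) = sum_{j>=0} (-1)^j x^(2j). Integrating termwise with G(0) = 0:
G(x) = sum_{j>=0} (-1)^j x^(2j+1) / (2j+1) = arctan(x).
Only odd powers are nonzero. For x^111 write 111 = 2*55 + 1, giving
(-1)^55 / 111 = -1/111 = -1/111.

-1/111


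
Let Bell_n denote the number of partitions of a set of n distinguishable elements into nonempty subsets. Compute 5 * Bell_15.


Bell_15 can be computed from the Bell triangle or from Dobinski's identity Bell_n = (1/e) * sum_{k>=0} k^n / k!.
Computing Bell_15 = 1382958545.
Then 5 * 1382958545 = 6914792725.

6914792725


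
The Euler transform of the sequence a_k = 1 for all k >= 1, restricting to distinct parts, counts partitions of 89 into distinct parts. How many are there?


Partitions of 89 into distinct parts can be computed via generating function.
Product (1+x)(1+x^2)(1+x^3)...
The coefficient of x^89 = 173682

173682


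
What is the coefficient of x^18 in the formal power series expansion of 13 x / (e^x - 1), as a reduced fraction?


The exponential generating function for Bernoulli numbers is
x / (e^x - 1) = sum_{k>=0} B_k x^k / k!.
So the coefficient of x^18 in 13 x / (e^x - 1) is 13 B_18 / 18!.
Computing: B_18 = 43867/798, 18! = 6402373705728000, giving
13 * 43867/798 / 6402373705728000 = 43867/393007247474688000.

43867/393007247474688000


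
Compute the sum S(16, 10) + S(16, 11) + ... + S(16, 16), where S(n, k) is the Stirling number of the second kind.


By definition, S(n, k) counts partitions of an n-set into exactly k nonempty blocks.
Computing row n = 16 for k = 10..16:
S(16, k): 193754990, 28936908, 2757118, 165620, 6020, 120, 1
Sum = 225620777.

225620777


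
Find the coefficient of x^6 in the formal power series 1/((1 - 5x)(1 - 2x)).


By partial fractions or Cauchy convolution:
The coefficient equals sum_{k=0}^{6} 5^k * 2^(6-k).
= 25999

25999


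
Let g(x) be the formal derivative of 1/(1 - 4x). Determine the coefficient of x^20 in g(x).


Differentiate termwise: d/dx sum_{k>=0} 4^k x^k = sum_{k>=1} k 4^k x^(k-1) = sum_{j>=0} (j+1) 4^(j+1) x^j.
Equivalently, d/dx [1/(1 - 4x)] = 4/(1 - 4x)^2.
For j = 20: 21 * 4^21 = 21 * 4398046511104 = 92358976733184.

92358976733184


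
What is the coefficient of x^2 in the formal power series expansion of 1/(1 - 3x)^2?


The general identity 1/(1 - c x)^r = sum_{k>=0} c^k C(k + r - 1, r - 1) x^k follows by substituting y = c x into 1/(1 - y)^r = sum_{k>=0} C(k + r - 1, r - 1) y^k.
For c = 3, r = 2, k = 2:
3^2 * C(3, 1) = 9 * 3 = 27.

27


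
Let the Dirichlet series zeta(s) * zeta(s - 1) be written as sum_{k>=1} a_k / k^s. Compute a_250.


Convolution gives a_k = sum_{d | k} d * 1 = sum_{d | k} d = sigma(k), the sum of positive divisors of k.
For k = 250, the divisors are 1, 2, 5, 10, 25, 50, 125, 250, so
sigma(250) = 1 + 2 + 5 + 10 + 25 + 50 + 125 + 250 = 468.

468


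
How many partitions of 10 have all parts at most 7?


Using the generating function (1-x)^(-1)(1-x^2)^(-1)...(1-x^7)^(-1),
the coefficient of x^10 counts these restricted partitions.
Result = 38

38


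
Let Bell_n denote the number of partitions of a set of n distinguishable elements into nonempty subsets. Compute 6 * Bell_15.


Bell_15 can be computed from the Bell triangle or from Dobinski's identity Bell_n = (1/e) * sum_{k>=0} k^n / k!.
Computing Bell_15 = 1382958545.
Then 6 * 1382958545 = 8297751270.

8297751270


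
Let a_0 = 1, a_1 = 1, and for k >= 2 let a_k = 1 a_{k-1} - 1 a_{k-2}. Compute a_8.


Iterating the recurrence forward:
a_0 = 1
a_1 = 1
a_2 = 1*1 - 1*1 = 0
a_3 = 1*0 - 1*1 = -1
a_4 = 1*-1 - 1*0 = -1
a_5 = 1*-1 - 1*-1 = 0
a_6 = 1*0 - 1*-1 = 1
a_7 = 1*1 - 1*0 = 1
a_8 = 1*1 - 1*1 = 0
So a_8 = 0.

0


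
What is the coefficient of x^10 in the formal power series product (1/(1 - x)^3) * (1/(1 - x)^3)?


Combine the factors: (1/(1 - x)^3) * (1/(1 - x)^3) = 1/(1 - x)^6.
Then use 1/(1 - x)^r = sum_{k>=0} C(k + r - 1, r - 1) x^k with r = 6 and k = 10:
C(15, 5) = 3003.

3003


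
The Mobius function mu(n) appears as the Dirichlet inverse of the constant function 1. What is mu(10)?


10 = 2 * 5 (all distinct primes).
mu(10) = (-1)^2 = 1

1


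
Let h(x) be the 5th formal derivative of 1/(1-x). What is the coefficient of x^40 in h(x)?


Differentiating 5 times: d^5/dx^5 [1/(1-x)] = 5!/(1-x)^6.
The expansion 1/(1-x)^6 = sum_{k>=0} C(k+5, 5) x^k, so the coefficient of x^n in 5!/(1-x)^6 is 5! * C(n+5, 5).
For n = 40: 120 * C(45, 5) = 120 * 1221759 = 146611080

146611080


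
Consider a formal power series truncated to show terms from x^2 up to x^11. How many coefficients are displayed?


From x^2 to x^11 inclusive, the count is 11 - 2 + 1 = 10.

10


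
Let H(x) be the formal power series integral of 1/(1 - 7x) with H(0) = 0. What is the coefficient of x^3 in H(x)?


1/(1 - 7x) = sum_{k>=0} 7^k x^k. Integrating termwise with H(0) = 0:
H(x) = sum_{k>=0} 7^k x^(k+1) / (k+1) = sum_{m>=1} 7^(m-1) x^m / m.
For m = 3: 7^2/3 = 49/3 = 49/3.

49/3


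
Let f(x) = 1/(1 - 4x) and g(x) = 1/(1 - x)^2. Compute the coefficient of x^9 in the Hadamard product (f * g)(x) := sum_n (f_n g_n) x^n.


f has coefficients f_k = 4^k. For g = 1/(1 - x)^2 the coefficient is g_k = C(k + 1, 1) = k + 1. The Hadamard coefficient is (f * g)_k = 4^k * (k + 1).
For k = 9: 4^9 * 10 = 262144 * 10 = 2621440.

2621440


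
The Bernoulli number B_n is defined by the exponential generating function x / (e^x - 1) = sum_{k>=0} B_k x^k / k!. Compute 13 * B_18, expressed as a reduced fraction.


Bernoulli numbers can also be computed recursively via B_0 = 1 and sum_{j=0}^{m} C(m+1, j) B_j = 0 for m >= 1. Odd-index Bernoulli numbers vanish for k >= 3.
Computing B_18 = 43867/798, so 13 * B_18 = 13 * 43867/798 = 570271/798.

570271/798


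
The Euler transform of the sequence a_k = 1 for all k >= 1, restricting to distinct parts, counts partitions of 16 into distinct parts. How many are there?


Partitions of 16 into distinct parts can be computed via generating function.
Product (1+x)(1+x^2)(1+x^3)...
The coefficient of x^16 = 32

32


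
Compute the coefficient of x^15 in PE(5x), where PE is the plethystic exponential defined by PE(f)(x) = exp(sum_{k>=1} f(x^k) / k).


With f(x) = 5x, the exponent is sum_{k>=1} 5 x^k / k = 5 * (-ln(1 - x)). Exponentiating:
PE(5x) = exp(-5 ln(1 - x)) = 1/(1 - x)^5.
By the negative binomial expansion, [x^n] 1/(1 - x)^5 = C(n + 4, 4).
For n = 15: C(19, 4) = 3876.

3876


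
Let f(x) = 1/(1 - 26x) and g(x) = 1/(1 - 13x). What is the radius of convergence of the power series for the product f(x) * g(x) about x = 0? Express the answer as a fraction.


The radius of 1/(1 - 26x) is 1/26 (nearest singularity at x = 1/26), and the radius of 1/(1 - 13x) is 1/13.
The product f(x)*g(x) = 1/((1 - 26x)(1 - 13x)) has singularities at both 1/26 and 1/13, so its radius of convergence is the distance to the nearest one:
min(1/26, 1/13) = 1/26.

1/26


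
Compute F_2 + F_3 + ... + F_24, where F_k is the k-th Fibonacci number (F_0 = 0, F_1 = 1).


Use the identity sum_{k=0}^{N} F_k = F_{N+2} - 1 (which follows from F_{k+2} - F_{k+1} = F_k). Then
sum_{k=2}^{24} F_k = (F_{26} - 1) - (F_{3} - 1) = F_{26} - F_{3}.
Computing: F_{26} = 121393, F_{3} = 2, so
Sum = 121393 - 2 = 121391.

121391


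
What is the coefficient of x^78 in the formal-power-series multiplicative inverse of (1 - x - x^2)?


Let the inverse be f(x) = sum_{k>=0} a_k x^k. From f(x) * (1 - x - x^2) = 1 and matching coefficients:
 x^0: a_0 = 1.
 x^1: a_1 - a_0 = 0, so a_1 = 1.
 x^k (k >= 2): a_k - a_{k-1} - a_{k-2} = 0, i.e. a_k = a_{k-1} + a_{k-2}.
This is the Fibonacci-type recurrence shifted so that a_0 = a_1 = 1.
Iterating: a_0=1, a_1=1, a_2=2, a_3=3, a_4=5, a_5=8, a_6=13, a_7=21, a_8=34, a_9=55, ...
a_78 = 14472334024676221.

14472334024676221


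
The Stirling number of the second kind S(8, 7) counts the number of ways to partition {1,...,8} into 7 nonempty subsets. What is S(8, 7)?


Using the explicit formula S(n,k) = (1/k!) sum_{j=0}^{k} (-1)^(k-j) C(k,j) j^n:
S(8, 7) = 28
Equivalently, S(n,k) is n! times the coefficient of x^n in the EGF (e^x - 1)^k / k!.

28


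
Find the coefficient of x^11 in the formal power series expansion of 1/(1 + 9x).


Write 1/(1 + c x) = 1/(1 - (-c) x) and apply the geometric-series identity
1/(1 - y) = sum_{k>=0} y^k to get 1/(1 + c x) = sum_{k>=0} (-c)^k x^k.
So the coefficient of x^k is (-c)^k = (-1)^k * c^k.
Here c = 9 and k = 11:
(-9)^11 = -1 * 31381059609 = -31381059609

-31381059609


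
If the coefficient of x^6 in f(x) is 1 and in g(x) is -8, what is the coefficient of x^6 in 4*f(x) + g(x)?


Scalar multiplication scales coefficients: 4 * 1 = 4.
Then add the g coefficient: 4 + -8
= -4

-4


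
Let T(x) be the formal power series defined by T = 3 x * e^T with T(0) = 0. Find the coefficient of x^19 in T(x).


Apply the Lagrange inversion formula: if T = 3 x * phi(T) with phi(t) = e^t, then
[x^n] T = 3^n * (1/n) [t^(n-1)] phi(t)^n = 3^n * (1/n) [t^(n-1)] e^(n t) = 3^n * (1/n) * n^(n-1) / (n-1)! = 3^n * n^(n-1) / n!.
When c = 1 this is the Cayley count of rooted labeled trees on n vertices, divided by n!.
For n = 19: 3^19 * 19^18 / 19! = 1162261467 * 104127350297911241532841/121645100408832000 = 970834090696004352832536033/975822848000.

970834090696004352832536033/975822848000


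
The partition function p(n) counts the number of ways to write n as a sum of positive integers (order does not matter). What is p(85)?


Using the generating function prod_{k>=1} 1/(1-x^k), we compute p(85).
By dynamic programming over parts 1 through 85:
p(85) = 30167357

30167357


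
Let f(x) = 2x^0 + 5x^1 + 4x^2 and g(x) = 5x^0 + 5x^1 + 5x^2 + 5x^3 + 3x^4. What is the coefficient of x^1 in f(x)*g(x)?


Cauchy product at x^1:
2*5 + 5*5
= 35

35


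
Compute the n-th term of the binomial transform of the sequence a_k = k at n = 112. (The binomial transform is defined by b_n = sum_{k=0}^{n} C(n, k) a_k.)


With a_k = k, b_n = sum_{k=0}^{n} C(n, k) k. Using k * C(n, k) = n * C(n-1, k-1) gives b_n = n * sum_{k>=1} C(n-1, k-1) = n * 2^(n-1).
For n = 112: 112 * 2^111 = 112 * 2596148429267413814265248164610048 = 290768624077950347197707794436325376.

290768624077950347197707794436325376


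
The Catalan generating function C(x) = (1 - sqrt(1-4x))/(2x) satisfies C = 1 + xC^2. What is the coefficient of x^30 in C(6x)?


Substituting x -> 6x scales the n-th coefficient by 6^n, so [x^30] C(6x) = 6^30 * C_30.
C_30 = C(2*30, 30)/(31) = 118264581564861424/31 = 3814986502092304.
So 6^30 * 3814986502092304 = 221073919720733357899776 * 3814986502092304 = 843394019699235377014683080691132923904.

843394019699235377014683080691132923904


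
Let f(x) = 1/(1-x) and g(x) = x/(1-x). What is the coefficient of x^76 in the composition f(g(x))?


First simplify the composition: f(g(x)) = 1/(1 - x/(1-x)) = (1-x)/((1-x) - x) = (1-x)/(1-2x).
Now extract the coefficient. Write (1-x)/(1-2x) = 1/(1-2x) - x/(1-2x).
The coefficient of x^n in 1/(1-2x) is 2^n, and in x/(1-2x) is 2^(n-1) (for n >= 1).
So the coefficient of x^76 is 2^76 - 2^75 = 75557863725914323419136 - 37778931862957161709568 = 37778931862957161709568.

37778931862957161709568


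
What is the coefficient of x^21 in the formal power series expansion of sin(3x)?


The Maclaurin series is sin(t) = sum_{k>=0} (-1)^k t^(2k+1) / (2k+1)!, so substituting t = 3x, only odd powers of x are nonzero, with coefficient of x^(2k+1) equal to (-1)^k 3^(2k+1) / (2k+1)!.
Write 21 = 2*10 + 1, giving the coefficient (-1)^10 * 3^21 / 21! = 10460353203/51090942171709440000 = 531441/2595688775680000.

531441/2595688775680000


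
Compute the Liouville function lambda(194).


The Liouville function is lambda(k) = (-1)^Omega(k), where Omega(k) counts the prime factors of k with multiplicity.
Factoring: 194 = 2 * 97, so Omega(194) = 2.
lambda(194) = (-1)^2 = 1.

1


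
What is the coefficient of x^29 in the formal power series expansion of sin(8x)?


The Maclaurin series is sin(t) = sum_{k>=0} (-1)^k t^(2k+1) / (2k+1)!, so substituting t = 8x, only odd powers of x are nonzero, with coefficient of x^(2k+1) equal to (-1)^k 8^(2k+1) / (2k+1)!.
Write 29 = 2*14 + 1, giving the coefficient (-1)^14 * 8^29 / 29! = 154742504910672534362390528/8841761993739701954543616000000 = 4611686018427387904/263505041412702261046875.

4611686018427387904/263505041412702261046875


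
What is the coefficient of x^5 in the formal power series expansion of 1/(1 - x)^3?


The expansion 1/(1 - x)^r = sum_{k>=0} C(k + r - 1, r - 1) x^k follows from the multiset / negative-binomial theorem (or from repeated differentiation of the geometric series).
For r = 3 and k = 5:
C(7, 2) = 5040 / (2 * 120) = 21.

21


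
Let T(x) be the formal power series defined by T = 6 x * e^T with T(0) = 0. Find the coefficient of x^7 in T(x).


Apply the Lagrange inversion formula: if T = 6 x * phi(T) with phi(t) = e^t, then
[x^n] T = 6^n * (1/n) [t^(n-1)] phi(t)^n = 6^n * (1/n) [t^(n-1)] e^(n t) = 6^n * (1/n) * n^(n-1) / (n-1)! = 6^n * n^(n-1) / n!.
When c = 1 this is the Cayley count of rooted labeled trees on n vertices, divided by n!.
For n = 7: 6^7 * 7^6 / 7! = 279936 * 117649/5040 = 32672808/5.

32672808/5


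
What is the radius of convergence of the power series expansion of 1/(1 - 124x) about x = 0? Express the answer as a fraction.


Expanding 1/(1 - 124x) = sum_{k>=0} 124^k x^k, the series converges when |124x| < 1, i.e., |x| < 1/124.
So the radius of convergence is 1/124 = 1/124.

1/124


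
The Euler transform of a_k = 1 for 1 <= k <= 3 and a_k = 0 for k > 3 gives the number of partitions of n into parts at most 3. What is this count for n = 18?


Partitions of 18 into parts at most 3:
Using generating function (1-x)^(-1)(1-x^2)^(-1)(1-x^3)^(-1),
the coefficient of x^18 = 37

37


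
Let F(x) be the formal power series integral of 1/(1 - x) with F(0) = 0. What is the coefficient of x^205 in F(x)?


1/(1 - x) = sum_{k>=0} x^k. Integrating termwise and using F(0) = 0 gives
F(x) = sum_{k>=0} x^(k+1) / (k+1) = sum_{m>=1} x^m / m = -ln(1 - x).
So the coefficient of x^205 is 1/205 = 1/205.

1/205


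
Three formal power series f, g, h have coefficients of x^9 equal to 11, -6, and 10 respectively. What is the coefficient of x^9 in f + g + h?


Series addition is componentwise:
11 + -6 + 10
= 15

15


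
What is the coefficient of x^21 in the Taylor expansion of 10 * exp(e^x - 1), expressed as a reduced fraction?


exp(e^x - 1) = sum_{k>=0} Bell_k x^k / k!, where Bell_k is the k-th Bell number.
So the coefficient of x^21 is 10 * Bell_21 / 21!.
Computing: Bell_21 = 474869816156751 and 21! = 51090942171709440000, giving
10 * 474869816156751/51090942171709440000 = 158289938718917/1703031405723648000.

158289938718917/1703031405723648000


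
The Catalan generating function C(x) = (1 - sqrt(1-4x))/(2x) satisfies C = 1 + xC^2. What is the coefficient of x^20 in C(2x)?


Substituting x -> 2x scales the n-th coefficient by 2^n, so [x^20] C(2x) = 2^20 * C_20.
C_20 = C(2*20, 20)/(21) = 137846528820/21 = 6564120420.
So 2^20 * 6564120420 = 1048576 * 6564120420 = 6882979133521920.

6882979133521920


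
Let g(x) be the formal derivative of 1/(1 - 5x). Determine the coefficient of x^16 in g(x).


Differentiate termwise: d/dx sum_{k>=0} 5^k x^k = sum_{k>=1} k 5^k x^(k-1) = sum_{j>=0} (j+1) 5^(j+1) x^j.
Equivalently, d/dx [1/(1 - 5x)] = 5/(1 - 5x)^2.
For j = 16: 17 * 5^17 = 17 * 762939453125 = 12969970703125.

12969970703125


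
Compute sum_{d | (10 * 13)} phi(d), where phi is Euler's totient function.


First, 10 * 13 = 130. One classical identity is sum_{d | n} phi(d) = n (each k in [1, n] has a unique gcd with n, and among the k's with gcd(k, n) = n/d there are phi(d) of them). So the sum equals 130. We also verify directly:
Divisors of 130: 1, 2, 5, 10, 13, 26, 65, 130.
phi values: 1, 1, 4, 4, 12, 12, 48, 48.
Sum = 130.

130


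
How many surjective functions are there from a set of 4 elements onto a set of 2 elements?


By inclusion-exclusion on which target elements are missed, the number of surjections from an n-set onto a k-set is
surj(n, k) = sum_{j=0}^{k} (-1)^j C(k, j) (k - j)^n.
Equivalently surj(n, k) = k! * S(n, k), where S(n, k) is the Stirling number of the second kind.
For n = 4, k = 2:
S(4, 2) = 7, so
surj = 2! * 7 = 2 * 7 = 14.

14


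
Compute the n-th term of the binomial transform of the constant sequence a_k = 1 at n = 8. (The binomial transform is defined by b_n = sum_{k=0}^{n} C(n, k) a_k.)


With a_k = 1 for all k, b_n = sum_{k=0}^{n} C(n, k) = 2^n by the binomial theorem.
For n = 8: 2^8 = 256.

256


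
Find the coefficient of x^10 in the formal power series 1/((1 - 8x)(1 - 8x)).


By partial fractions or Cauchy convolution:
The coefficient equals sum_{k=0}^{10} 8^k * 8^(10-k).
= 11811160064

11811160064


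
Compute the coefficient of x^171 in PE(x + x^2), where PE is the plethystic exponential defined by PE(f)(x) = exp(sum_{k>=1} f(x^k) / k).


With f(x) = x + x^2, the exponent is sum_{k>=1} (x^k + x^(2k)) / k = -ln(1 - x) - ln(1 - x^2). Exponentiating:
PE(x + x^2) = 1 / ((1 - x)(1 - x^2)).
This is the generating function for partitions of n into parts of size 1 or 2. The number of 2's can be any j in 0..85, and the rest are 1's, so
[x^171] = floor(171/2) + 1 = 86.

86


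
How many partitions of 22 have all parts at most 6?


Using the generating function (1-x)^(-1)(1-x^2)^(-1)...(1-x^6)^(-1),
the coefficient of x^22 counts these restricted partitions.
Result = 391

391


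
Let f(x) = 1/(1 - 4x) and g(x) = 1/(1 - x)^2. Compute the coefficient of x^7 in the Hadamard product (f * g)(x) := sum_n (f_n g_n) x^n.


f has coefficients f_k = 4^k. For g = 1/(1 - x)^2 the coefficient is g_k = C(k + 1, 1) = k + 1. The Hadamard coefficient is (f * g)_k = 4^k * (k + 1).
For k = 7: 4^7 * 8 = 16384 * 8 = 131072.

131072


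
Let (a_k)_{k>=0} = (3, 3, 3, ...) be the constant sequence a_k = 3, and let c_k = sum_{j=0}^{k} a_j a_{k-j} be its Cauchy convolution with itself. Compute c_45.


Since a_j = 3 for all j >= 0, the convolution sum becomes
c_k = sum_{j=0}^{k} 3 * 3 = 9 * (k + 1).
Equivalently, the generating function of (a_k) is 3/(1 - x) and its square is 9/(1 - x)^2 = sum_{k>=0} 9(k + 1) x^k.
For k = 45: 9 * 46 = 414.

414


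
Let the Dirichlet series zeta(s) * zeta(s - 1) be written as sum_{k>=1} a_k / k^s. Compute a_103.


Convolution gives a_k = sum_{d | k} d * 1 = sum_{d | k} d = sigma(k), the sum of positive divisors of k.
For k = 103, the divisors are 1, 103, so
sigma(103) = 1 + 103 = 104.

104


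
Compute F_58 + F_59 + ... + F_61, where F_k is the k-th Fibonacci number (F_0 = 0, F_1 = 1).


Use the identity sum_{k=0}^{N} F_k = F_{N+2} - 1 (which follows from F_{k+2} - F_{k+1} = F_k). Then
sum_{k=58}^{61} F_k = (F_{63} - 1) - (F_{59} - 1) = F_{63} - F_{59}.
Computing: F_{63} = 6557470319842, F_{59} = 956722026041, so
Sum = 6557470319842 - 956722026041 = 5600748293801.

5600748293801


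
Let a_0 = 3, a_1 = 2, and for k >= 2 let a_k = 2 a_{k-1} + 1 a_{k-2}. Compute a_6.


Iterating the recurrence forward:
a_0 = 3
a_1 = 2
a_2 = 2*2 + 1*3 = 7
a_3 = 2*7 + 1*2 = 16
a_4 = 2*16 + 1*7 = 39
a_5 = 2*39 + 1*16 = 94
a_6 = 2*94 + 1*39 = 227
So a_6 = 227.

227


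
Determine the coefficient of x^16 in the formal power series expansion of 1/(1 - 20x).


The geometric series identity gives 1/(1 - c x) = sum_{k>=0} c^k x^k, so the coefficient of x^k is c^k.
Here c = 20 and k = 16.
Computing: 20^16 = 655360000000000000000

655360000000000000000


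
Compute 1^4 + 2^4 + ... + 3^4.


This power sum has a closed form given by Faulhaber's formula
sum_{k=1}^{m} k^p = (1 / (p + 1)) * sum_{j=0}^{p} C(p + 1, j) B_j m^(p + 1 - j),
but for small m direct computation is fastest:
1 + 16 + 81 = 98.

98


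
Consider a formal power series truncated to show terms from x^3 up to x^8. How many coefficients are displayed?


From x^3 to x^8 inclusive, the count is 8 - 3 + 1 = 6.

6


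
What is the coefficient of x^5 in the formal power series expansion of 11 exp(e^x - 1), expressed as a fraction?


exp(e^x - 1) is the exponential generating function for the Bell numbers Bell_k: exp(e^x - 1) = sum_{k>=0} Bell_k x^k / k!.
So the coefficient of x^5 in 11 exp(e^x - 1) is 11 Bell_5 / 5!.
Computing: Bell_5 = 52 and 5! = 120, giving
11 * 52/120 = 143/30.

143/30


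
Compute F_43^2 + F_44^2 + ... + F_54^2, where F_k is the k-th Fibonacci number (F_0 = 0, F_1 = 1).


There is a standard identity sum_{k=0}^{N} F_k^2 = F_N * F_{N+1} (proved inductively from the telescoping relation F_k^2 = F_k F_{k+1} - F_{k-1} F_k). Then
sum_{k=43}^{54} F_k^2 = F_54 F_55 - F_42 F_43.
Computing: F_54 = 86267571272, F_55 = 139583862445, F_42 = 267914296, F_43 = 433494437.
Sum = 86267571272 * 139583862445 - 267914296 * 433494437 = 12041444662538172908688.

12041444662538172908688


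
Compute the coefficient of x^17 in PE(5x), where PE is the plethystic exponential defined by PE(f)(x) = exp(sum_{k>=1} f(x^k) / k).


With f(x) = 5x, the exponent is sum_{k>=1} 5 x^k / k = 5 * (-ln(1 - x)). Exponentiating:
PE(5x) = exp(-5 ln(1 - x)) = 1/(1 - x)^5.
By the negative binomial expansion, [x^n] 1/(1 - x)^5 = C(n + 4, 4).
For n = 17: C(21, 4) = 5985.

5985


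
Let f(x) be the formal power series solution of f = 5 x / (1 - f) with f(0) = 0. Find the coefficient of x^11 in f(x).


Apply Lagrange inversion: f = 5 x * phi(f) with phi(t) = 1/(1 - t), so
[x^n] f = 5^n * (1/n) [t^(n-1)] phi(t)^n = 5^n * (1/n) [t^(n-1)] (1 - t)^(-n) = 5^n * (1/n) C(2n - 2, n - 1) = 5^n * C_{n-1}.
For n = 11: C_10 = C(20, 10) / 11 = 184756/11 = 16796.
With the 5^11 = 48828125 factor, the coefficient is 48828125 * 16796 = 820117187500.

820117187500


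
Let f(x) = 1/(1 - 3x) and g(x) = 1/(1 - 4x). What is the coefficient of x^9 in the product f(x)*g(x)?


The coefficient of x^n in f*g is the Cauchy product: sum_{k=0}^{n} a^k * b^(n-k).
With a=3, b=4, n=9:
sum_{k=0}^{9} 3^k * 4^(9-k)
= 989527

989527


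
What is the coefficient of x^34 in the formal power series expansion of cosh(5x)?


The Maclaurin series is cosh(t) = sum_{m>=0} t^(2m) / (2m)!, so substituting t = 5x, only even powers of x are nonzero, with coefficient of x^(2m) equal to 5^(2m) / (2m)!.
For x^34 the coefficient is 5^34/34! = 582076609134674072265625/295232799039604140847618609643520000000 = 7450580596923828125/3778979827706933002849518203437056.

7450580596923828125/3778979827706933002849518203437056


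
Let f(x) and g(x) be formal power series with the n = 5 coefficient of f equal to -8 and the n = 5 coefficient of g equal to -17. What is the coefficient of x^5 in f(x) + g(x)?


Addition of formal power series is termwise.
The coefficient of x^5 in f + g = -8 + -17
= -25

-25


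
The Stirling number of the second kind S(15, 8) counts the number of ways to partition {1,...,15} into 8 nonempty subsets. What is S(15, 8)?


Using the explicit formula S(n,k) = (1/k!) sum_{j=0}^{k} (-1)^(k-j) C(k,j) j^n:
S(15, 8) = 216627840
Equivalently, S(n,k) is n! times the coefficient of x^n in the EGF (e^x - 1)^k / k!.

216627840


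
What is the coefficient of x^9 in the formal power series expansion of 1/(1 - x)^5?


The negative binomial / multiset identity is
1/(1 - x)^r = sum_{k>=0} C(k + r - 1, r - 1) x^k.
Here r = 5 and k = 9, so the coefficient is
C(9 + 4, 4) = C(13, 4)
= 715

715


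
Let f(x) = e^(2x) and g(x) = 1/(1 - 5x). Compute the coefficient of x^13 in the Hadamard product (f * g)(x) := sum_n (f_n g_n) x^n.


Expanding: f_k = 2^k/k! (from e^(2x)) and g_k = 5^k (from 1/(1 - 5x)). So the Hadamard coefficient (f * g)_k = 2^k 5^k / k! = (10)^k / k!.
For k = 13: 10^13/13! = 10000000000000/6227020800 = 390625000/243243.

390625000/243243


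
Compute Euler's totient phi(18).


phi(n) counts integers in [1, n] coprime to n. Using the multiplicative formula phi(n) = n * prod_{p | n} (1 - 1/p):
18 = 2 * 3^2, so
phi(18) = 18 * (1 - 1/2) * (1 - 1/3) = 6.

6


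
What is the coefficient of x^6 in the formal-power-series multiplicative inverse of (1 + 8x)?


The inverse is 1/(1 + 8x). Apply the geometric identity 1/(1 - y) = sum_{k>=0} y^k with y = -8x:
1/(1 + 8x) = sum_{k>=0} (-8)^k x^k.
So the coefficient of x^6 is (-8)^6 = 262144.

262144


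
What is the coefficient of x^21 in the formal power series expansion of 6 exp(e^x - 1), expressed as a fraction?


exp(e^x - 1) is the exponential generating function for the Bell numbers Bell_k: exp(e^x - 1) = sum_{k>=0} Bell_k x^k / k!.
So the coefficient of x^21 in 6 exp(e^x - 1) is 6 Bell_21 / 21!.
Computing: Bell_21 = 474869816156751 and 21! = 51090942171709440000, giving
6 * 474869816156751/51090942171709440000 = 158289938718917/2838385676206080000.

158289938718917/2838385676206080000


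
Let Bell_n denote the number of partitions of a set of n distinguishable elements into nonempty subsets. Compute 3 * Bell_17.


Bell_17 can be computed from the Bell triangle or from Dobinski's identity Bell_n = (1/e) * sum_{k>=0} k^n / k!.
Computing Bell_17 = 82864869804.
Then 3 * 82864869804 = 248594609412.

248594609412


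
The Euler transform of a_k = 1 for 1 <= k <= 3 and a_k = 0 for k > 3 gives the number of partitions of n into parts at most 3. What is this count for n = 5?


Partitions of 5 into parts at most 3:
Using generating function (1-x)^(-1)(1-x^2)^(-1)(1-x^3)^(-1),
the coefficient of x^5 = 5

5


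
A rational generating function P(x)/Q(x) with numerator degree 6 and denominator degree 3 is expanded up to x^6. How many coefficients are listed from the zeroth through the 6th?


Expanding up to x^6 gives the coefficients for x^0, x^1, ..., x^6.
That is 6 + 1 = 7 coefficients in total.

7


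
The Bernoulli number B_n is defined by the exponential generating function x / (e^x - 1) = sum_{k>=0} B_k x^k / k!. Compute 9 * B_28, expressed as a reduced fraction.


Bernoulli numbers can also be computed recursively via B_0 = 1 and sum_{j=0}^{m} C(m+1, j) B_j = 0 for m >= 1. Odd-index Bernoulli numbers vanish for k >= 3.
Computing B_28 = -23749461029/870, so 9 * B_28 = 9 * -23749461029/870 = -71248383087/290.

-71248383087/290


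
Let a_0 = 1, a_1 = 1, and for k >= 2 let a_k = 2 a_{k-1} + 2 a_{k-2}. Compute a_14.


Iterating the recurrence forward:
a_0 = 1
a_1 = 1
a_2 = 2*1 + 2*1 = 4
a_3 = 2*4 + 2*1 = 10
a_4 = 2*10 + 2*4 = 28
a_5 = 2*28 + 2*10 = 76
a_6 = 2*76 + 2*28 = 208
a_7 = 2*208 + 2*76 = 568
a_8 = 2*568 + 2*208 = 1552
a_9 = 2*1552 + 2*568 = 4240
a_10 = 2*4240 + 2*1552 = 11584
a_11 = 2*11584 + 2*4240 = 31648
a_12 = 2*31648 + 2*11584 = 86464
a_13 = 2*86464 + 2*31648 = 236224
a_14 = 2*236224 + 2*86464 = 645376
So a_14 = 645376.

645376


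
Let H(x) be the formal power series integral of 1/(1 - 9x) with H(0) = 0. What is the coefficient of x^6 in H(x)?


1/(1 - 9x) = sum_{k>=0} 9^k x^k. Integrating termwise with H(0) = 0:
H(x) = sum_{k>=0} 9^k x^(k+1) / (k+1) = sum_{m>=1} 9^(m-1) x^m / m.
For m = 6: 9^5/6 = 59049/6 = 19683/2.

19683/2


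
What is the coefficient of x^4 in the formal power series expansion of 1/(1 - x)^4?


The expansion 1/(1 - x)^r = sum_{k>=0} C(k + r - 1, r - 1) x^k follows from the multiset / negative-binomial theorem (or from repeated differentiation of the geometric series).
For r = 4 and k = 4:
C(7, 3) = 5040 / (6 * 24) = 35.

35


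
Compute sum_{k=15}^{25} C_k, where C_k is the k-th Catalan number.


C_15 through C_25: 9694845, 35357670, 129644790, 477638700, 1767263190, 6564120420, 24466267020, 91482563640, 343059613650, 1289904147324, 4861946401452
Sum = 9694845 + 35357670 + 129644790 + 477638700 + 1767263190 + 6564120420 + 24466267020 + 91482563640 + 343059613650 + 1289904147324 + 4861946401452
= 6619842712701

6619842712701


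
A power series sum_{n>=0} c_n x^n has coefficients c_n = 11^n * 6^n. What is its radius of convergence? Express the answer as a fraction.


By the root test (Cauchy-Hadamard), the radius is R = 1 / limsup_n |c_n|^(1/n).
Here |c_n|^(1/n) = (11^n * 6^n)^(1/n) = 11 * 6 = 66 for all n.
So R = 1/66 = 1/66.

1/66
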